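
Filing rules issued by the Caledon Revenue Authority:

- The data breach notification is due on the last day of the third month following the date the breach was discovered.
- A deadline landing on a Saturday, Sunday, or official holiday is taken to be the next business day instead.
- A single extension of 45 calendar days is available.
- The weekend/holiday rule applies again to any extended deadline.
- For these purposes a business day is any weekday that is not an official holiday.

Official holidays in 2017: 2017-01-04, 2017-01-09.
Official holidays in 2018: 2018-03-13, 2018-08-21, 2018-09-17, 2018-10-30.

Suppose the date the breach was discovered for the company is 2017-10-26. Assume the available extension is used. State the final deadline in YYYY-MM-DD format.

3 months after 2017-10-26 falls in January 2018; the last day of that month is 2018-01-31.
Since 2018-01-31 is a Wednesday and not a holiday, the date is unchanged.
Add the 45 calendar-day extension to 2018-01-31: 2018-03-17.
2018-03-17 is a Saturday, so it moves to the next business day, 2018-03-19 (Monday).
So the filing is due 2018-03-19.

2018-03-19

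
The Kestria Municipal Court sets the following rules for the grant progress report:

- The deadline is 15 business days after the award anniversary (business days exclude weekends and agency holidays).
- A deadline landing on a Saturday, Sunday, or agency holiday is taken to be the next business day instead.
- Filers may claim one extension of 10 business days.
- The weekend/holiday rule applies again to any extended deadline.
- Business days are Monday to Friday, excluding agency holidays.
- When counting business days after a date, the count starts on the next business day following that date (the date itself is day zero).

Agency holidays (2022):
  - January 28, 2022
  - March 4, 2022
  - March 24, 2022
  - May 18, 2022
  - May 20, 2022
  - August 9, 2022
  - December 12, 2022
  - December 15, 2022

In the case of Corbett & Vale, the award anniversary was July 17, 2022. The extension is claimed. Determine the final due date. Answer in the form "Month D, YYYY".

August 22, 2022

Starting the day after July 17, 2022 and counting 15 business days lands on August 5, 2022.
August 5, 2022 (Friday) is already a business day.
Counting 10 further business days from August 5, 2022 reaches August 22, 2022.
Since August 22, 2022 is a Monday and not a holiday, the date is unchanged.
So the filing is due August 22, 2022.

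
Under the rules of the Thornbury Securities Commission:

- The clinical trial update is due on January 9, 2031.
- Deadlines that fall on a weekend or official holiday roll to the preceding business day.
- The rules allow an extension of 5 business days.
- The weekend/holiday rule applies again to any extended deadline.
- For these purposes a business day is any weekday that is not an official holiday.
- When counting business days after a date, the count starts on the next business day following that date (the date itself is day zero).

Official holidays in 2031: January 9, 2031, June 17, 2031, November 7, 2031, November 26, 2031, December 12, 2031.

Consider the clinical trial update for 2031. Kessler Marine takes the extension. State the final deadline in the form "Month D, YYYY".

Start from the fixed due date, January 9, 2031.
Because January 9, 2031 is a listed holiday, the deadline becomes January 8, 2031 (Wednesday).
Counting 5 further business days from January 8, 2031 reaches January 16, 2031.
January 16, 2031 (Thursday) is already a business day.
So the filing is due January 16, 2031.

January 16, 2031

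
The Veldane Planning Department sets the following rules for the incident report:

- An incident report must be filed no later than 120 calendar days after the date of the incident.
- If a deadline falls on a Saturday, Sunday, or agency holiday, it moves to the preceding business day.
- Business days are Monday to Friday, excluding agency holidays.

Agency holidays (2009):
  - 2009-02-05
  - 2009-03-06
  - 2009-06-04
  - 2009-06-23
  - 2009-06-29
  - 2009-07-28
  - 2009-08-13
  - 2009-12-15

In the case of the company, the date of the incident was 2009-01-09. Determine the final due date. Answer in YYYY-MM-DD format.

2009-05-08

120 calendar days after 2009-01-09 is 2009-05-09.
2009-05-09 falls on a Saturday. Rolling to the preceding business day gives 2009-05-08, a Friday.
The final due date is 2009-05-08.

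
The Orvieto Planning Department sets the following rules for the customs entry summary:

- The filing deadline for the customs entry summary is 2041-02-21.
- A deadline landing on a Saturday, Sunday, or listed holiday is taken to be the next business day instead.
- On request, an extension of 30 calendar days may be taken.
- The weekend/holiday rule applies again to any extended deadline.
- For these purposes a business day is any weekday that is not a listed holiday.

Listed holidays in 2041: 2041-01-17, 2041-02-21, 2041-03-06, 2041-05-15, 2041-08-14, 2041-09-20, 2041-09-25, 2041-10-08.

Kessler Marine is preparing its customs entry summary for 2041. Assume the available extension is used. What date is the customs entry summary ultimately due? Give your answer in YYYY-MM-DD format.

The statutory due date is 2041-02-21.
Because 2041-02-21 is a listed holiday, the deadline becomes 2041-02-22 (Friday).
The 30-calendar-day extension moves the deadline from 2041-02-22 to 2041-03-24.
2041-03-24 falls on a Sunday. Rolling to the next business day gives 2041-03-25, a Monday.
Deadline: 2041-03-25.

2041-03-25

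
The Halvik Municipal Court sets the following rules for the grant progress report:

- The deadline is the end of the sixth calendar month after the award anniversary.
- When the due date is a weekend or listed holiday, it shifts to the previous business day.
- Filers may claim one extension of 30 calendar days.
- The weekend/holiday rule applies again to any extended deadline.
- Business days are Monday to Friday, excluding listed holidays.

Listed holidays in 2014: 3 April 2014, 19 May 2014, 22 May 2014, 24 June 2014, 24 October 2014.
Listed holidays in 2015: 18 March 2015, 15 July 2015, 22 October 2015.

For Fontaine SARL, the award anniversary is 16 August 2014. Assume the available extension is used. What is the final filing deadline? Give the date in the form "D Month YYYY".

27 March 2015

6 months after 16 August 2014 is February 2015; that month ends on 28 February 2015.
28 February 2015 falls on a Saturday. Rolling to the preceding business day gives 27 February 2015, a Friday.
Add the 30 calendar-day extension to 27 February 2015: 29 March 2015.
29 March 2015 is a Sunday, so it moves to the preceding business day, 27 March 2015 (Friday).
Final deadline: 27 March 2015.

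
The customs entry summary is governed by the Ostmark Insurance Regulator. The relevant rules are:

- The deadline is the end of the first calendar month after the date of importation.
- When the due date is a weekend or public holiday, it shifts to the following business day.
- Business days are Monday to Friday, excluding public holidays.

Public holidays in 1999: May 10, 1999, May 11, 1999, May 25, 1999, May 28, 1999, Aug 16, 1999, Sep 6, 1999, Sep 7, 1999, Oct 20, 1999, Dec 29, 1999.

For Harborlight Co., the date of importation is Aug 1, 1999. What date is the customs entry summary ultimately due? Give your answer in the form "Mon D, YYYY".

1 month after Aug 1, 1999 falls in September 1999; the last day of that month is Sep 30, 1999.
Sep 30, 1999 falls on a Thursday, which is a business day, so no adjustment is needed.
The final due date is Sep 30, 1999.

Sep 30, 1999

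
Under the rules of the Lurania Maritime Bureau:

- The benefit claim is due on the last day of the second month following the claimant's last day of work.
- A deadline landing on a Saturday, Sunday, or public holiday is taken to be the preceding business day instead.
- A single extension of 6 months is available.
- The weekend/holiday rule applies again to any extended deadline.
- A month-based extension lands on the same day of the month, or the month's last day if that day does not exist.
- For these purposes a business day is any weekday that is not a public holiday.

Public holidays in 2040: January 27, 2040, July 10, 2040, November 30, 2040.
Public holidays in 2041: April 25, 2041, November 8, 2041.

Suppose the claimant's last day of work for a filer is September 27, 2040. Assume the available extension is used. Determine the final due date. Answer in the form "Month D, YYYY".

May 29, 2041

2 months after September 27, 2040 falls in November 2040; the last day of that month is November 30, 2040.
November 30, 2040 is a listed holiday, so it moves to the preceding business day, November 29, 2040 (Thursday).
Add 6 months to November 29, 2040: May 29, 2041.
May 29, 2041 falls on a Wednesday, which is a business day, so no adjustment is needed.
Deadline: May 29, 2041.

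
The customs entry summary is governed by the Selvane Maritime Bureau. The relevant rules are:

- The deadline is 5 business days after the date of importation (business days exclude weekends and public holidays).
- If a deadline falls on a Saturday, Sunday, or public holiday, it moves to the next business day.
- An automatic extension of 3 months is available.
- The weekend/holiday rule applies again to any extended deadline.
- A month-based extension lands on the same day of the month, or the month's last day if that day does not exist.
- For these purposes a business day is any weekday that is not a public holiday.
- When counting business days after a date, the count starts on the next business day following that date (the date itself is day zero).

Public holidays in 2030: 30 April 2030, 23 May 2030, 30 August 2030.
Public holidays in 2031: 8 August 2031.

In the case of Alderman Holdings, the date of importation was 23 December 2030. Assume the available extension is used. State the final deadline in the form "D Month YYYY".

31 March 2031

Starting the day after 23 December 2030 and counting 5 business days lands on 30 December 2030.
30 December 2030 is a Monday and not a listed holiday, so it stands.
Applying the 3 months extension: 3 months after 30 December 2030 is 30 March 2031.
30 March 2031 is a Sunday; the next business day is 31 March 2031 (Monday).
So the filing is due 31 March 2031.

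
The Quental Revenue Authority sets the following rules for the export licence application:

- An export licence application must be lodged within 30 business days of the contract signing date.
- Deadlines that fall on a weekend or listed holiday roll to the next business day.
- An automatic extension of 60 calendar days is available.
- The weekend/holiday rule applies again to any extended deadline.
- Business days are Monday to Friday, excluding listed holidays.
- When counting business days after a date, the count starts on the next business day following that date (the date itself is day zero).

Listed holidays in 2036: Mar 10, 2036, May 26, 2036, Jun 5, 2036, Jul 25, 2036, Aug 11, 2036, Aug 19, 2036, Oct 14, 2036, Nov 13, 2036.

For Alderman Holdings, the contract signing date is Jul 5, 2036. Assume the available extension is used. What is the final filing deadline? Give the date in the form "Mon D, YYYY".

30 business days after Jul 5, 2036, excluding weekends and holidays, is Aug 20, 2036.
Since Aug 20, 2036 is a Wednesday and not a holiday, the date is unchanged.
The 60-calendar-day extension moves the deadline from Aug 20, 2036 to Oct 19, 2036.
Because Oct 19, 2036 is a Sunday, the deadline becomes Oct 20, 2036 (Monday).
Deadline: Oct 20, 2036.

Oct 20, 2036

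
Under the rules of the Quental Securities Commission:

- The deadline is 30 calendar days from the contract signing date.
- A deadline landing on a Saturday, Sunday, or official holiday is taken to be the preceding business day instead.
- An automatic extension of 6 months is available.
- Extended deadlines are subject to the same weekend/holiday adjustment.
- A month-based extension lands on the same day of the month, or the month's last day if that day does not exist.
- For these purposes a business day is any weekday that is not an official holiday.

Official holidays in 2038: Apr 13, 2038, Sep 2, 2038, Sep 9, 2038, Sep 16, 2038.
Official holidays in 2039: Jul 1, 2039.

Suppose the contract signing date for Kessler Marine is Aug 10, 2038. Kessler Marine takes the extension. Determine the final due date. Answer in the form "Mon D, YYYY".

Trigger date Aug 10, 2038 + 30 calendar days = Sep 9, 2038.
Sep 9, 2038 falls on a listed holiday. Rolling to the preceding business day gives Sep 8, 2038, a Wednesday.
Applying the 6 months extension: 6 months after Sep 8, 2038 is Mar 8, 2039.
Mar 8, 2039 (Tuesday) is already a business day.
The final due date is Mar 8, 2039.

Mar 8, 2039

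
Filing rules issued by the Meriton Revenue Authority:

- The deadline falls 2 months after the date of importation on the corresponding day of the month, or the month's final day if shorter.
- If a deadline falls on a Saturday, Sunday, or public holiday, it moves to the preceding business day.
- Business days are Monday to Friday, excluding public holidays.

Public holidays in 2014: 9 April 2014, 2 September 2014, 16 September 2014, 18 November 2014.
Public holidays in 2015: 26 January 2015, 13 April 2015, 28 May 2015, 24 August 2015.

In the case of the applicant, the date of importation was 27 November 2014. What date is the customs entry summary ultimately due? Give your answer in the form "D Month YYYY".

27 January 2015

2 months after 27 November 2014, on the same day of the month, is 27 January 2015.
27 January 2015 (Tuesday) is already a business day.
So the filing is due 27 January 2015.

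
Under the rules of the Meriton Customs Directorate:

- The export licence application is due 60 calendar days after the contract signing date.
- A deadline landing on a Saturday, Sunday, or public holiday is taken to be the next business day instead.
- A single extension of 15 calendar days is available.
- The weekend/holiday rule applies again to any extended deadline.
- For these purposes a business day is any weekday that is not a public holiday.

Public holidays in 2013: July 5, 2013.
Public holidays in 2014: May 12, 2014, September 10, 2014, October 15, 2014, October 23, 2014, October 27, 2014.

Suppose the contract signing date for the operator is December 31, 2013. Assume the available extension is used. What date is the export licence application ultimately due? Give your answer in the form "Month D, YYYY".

March 18, 2014

60 calendar days after December 31, 2013 is March 1, 2014.
March 1, 2014 is a Saturday; the next business day is March 3, 2014 (Monday).
Add the 15 calendar-day extension to March 3, 2014: March 18, 2014.
March 18, 2014 falls on a Tuesday, which is a business day, so no adjustment is needed.
The final due date is March 18, 2014.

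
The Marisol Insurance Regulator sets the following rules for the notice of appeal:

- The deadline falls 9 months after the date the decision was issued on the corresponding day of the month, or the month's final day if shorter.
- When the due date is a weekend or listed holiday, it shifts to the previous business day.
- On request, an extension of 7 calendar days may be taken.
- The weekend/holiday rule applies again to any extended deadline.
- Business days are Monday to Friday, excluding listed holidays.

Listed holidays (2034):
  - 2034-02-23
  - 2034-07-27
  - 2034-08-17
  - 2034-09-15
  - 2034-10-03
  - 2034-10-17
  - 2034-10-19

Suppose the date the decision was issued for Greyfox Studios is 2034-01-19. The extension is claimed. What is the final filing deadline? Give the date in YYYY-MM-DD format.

2034-10-25

9 months after 2034-01-19, on the same day of the month, is 2034-10-19.
Because 2034-10-19 is a listed holiday, the deadline becomes 2034-10-18 (Wednesday).
Add the 7 calendar-day extension to 2034-10-18: 2034-10-25.
2034-10-25 (Wednesday) is already a business day.
So the filing is due 2034-10-25.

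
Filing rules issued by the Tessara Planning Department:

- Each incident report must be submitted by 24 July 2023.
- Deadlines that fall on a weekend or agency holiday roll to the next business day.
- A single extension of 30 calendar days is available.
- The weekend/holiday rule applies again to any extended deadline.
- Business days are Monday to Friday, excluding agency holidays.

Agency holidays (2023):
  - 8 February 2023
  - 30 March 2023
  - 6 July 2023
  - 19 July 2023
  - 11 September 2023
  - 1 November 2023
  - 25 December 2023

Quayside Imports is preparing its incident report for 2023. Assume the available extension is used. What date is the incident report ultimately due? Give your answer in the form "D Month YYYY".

The stated deadline is 24 July 2023.
24 July 2023 (Monday) is already a business day.
Applying the 30-calendar-day extension: 24 July 2023 + 30 days = 23 August 2023.
Since 23 August 2023 is a Wednesday and not a holiday, the date is unchanged.
So the filing is due 23 August 2023.

23 August 2023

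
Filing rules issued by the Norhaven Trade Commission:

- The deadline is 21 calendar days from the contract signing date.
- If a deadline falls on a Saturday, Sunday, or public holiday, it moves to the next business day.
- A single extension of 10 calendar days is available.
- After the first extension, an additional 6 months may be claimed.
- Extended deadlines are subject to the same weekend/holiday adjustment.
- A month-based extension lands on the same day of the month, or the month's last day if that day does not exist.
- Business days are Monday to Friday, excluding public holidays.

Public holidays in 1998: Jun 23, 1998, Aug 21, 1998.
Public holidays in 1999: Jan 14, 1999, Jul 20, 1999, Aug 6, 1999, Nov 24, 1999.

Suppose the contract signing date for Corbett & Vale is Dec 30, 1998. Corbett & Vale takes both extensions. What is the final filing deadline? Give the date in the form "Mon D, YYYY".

From Dec 30, 1998, 21 calendar days later is Jan 20, 1999.
Jan 20, 1999 falls on a Wednesday, which is a business day, so no adjustment is needed.
The 10-calendar-day extension moves the deadline from Jan 20, 1999 to Jan 30, 1999.
Jan 30, 1999 is a Saturday; the next business day is Feb 1, 1999 (Monday).
The 6 months extension carries Feb 1, 1999 to Aug 1, 1999.
Aug 1, 1999 is a Sunday, so it moves to the next business day, Aug 2, 1999 (Monday).
Deadline: Aug 2, 1999.

Aug 2, 1999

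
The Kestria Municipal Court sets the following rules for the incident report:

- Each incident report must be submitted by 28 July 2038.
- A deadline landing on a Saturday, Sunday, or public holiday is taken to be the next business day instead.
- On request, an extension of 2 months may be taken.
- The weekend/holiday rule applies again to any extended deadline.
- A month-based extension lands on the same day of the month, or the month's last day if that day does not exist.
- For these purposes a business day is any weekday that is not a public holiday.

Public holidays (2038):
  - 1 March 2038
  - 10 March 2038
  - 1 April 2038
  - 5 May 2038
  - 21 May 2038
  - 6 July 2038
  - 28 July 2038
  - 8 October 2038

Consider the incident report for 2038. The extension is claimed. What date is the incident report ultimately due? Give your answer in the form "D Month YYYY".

The stated deadline is 28 July 2038.
28 July 2038 falls on a listed holiday. Rolling to the next business day gives 29 July 2038, a Thursday.
The 2 months extension carries 29 July 2038 to 29 September 2038.
29 September 2038 falls on a Wednesday, which is a business day, so no adjustment is needed.
So the filing is due 29 September 2038.

29 September 2038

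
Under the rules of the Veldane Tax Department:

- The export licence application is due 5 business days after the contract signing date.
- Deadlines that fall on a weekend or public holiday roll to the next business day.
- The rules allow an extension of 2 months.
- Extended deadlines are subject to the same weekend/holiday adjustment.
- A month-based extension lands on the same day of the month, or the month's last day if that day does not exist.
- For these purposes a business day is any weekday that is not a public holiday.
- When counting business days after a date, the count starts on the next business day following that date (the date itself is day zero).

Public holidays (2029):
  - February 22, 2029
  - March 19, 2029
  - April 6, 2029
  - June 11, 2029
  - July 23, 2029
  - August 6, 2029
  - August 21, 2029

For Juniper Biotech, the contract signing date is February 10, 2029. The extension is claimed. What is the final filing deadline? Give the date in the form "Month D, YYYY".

April 16, 2029

5 business days after February 10, 2029, excluding weekends and holidays, is February 16, 2029.
February 16, 2029 falls on a Friday, which is a business day, so no adjustment is needed.
Applying the 2 months extension: 2 months after February 16, 2029 is April 16, 2029.
April 16, 2029 (Monday) is already a business day.
So the filing is due April 16, 2029.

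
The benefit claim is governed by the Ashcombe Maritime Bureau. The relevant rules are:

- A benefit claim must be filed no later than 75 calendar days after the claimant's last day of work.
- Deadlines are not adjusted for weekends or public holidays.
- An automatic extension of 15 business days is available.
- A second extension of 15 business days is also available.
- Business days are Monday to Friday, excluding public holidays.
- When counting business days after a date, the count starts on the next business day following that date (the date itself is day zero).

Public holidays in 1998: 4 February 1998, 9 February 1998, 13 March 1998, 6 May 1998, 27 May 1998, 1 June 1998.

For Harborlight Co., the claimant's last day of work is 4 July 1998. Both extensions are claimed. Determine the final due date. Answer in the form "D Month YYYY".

29 October 1998

75 calendar days after 4 July 1998 is 17 September 1998.
No adjustment is made for weekends or holidays, so 17 September 1998 stands.
The 15-business-day extension runs from 17 September 1998 to 8 October 1998.
No adjustment is made for weekends or holidays, so 8 October 1998 stands.
Applying the 15-business-day extension: 15 business days after 8 October 1998 is 29 October 1998.
No adjustment is made for weekends or holidays, so 29 October 1998 stands.
So the filing is due 29 October 1998.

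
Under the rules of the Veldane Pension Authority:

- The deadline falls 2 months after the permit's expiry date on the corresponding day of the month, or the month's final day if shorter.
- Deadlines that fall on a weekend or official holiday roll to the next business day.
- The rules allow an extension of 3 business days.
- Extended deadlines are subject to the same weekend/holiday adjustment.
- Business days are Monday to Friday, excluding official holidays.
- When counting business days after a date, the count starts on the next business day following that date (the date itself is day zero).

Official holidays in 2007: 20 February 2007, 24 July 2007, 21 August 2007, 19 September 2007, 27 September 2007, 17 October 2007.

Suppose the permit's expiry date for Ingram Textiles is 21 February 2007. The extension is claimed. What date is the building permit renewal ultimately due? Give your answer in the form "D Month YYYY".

26 April 2007

Moving 2 months forward from 21 February 2007 on the corresponding day gives 21 April 2007.
21 April 2007 falls on a Saturday. Rolling to the next business day gives 23 April 2007, a Monday.
The 3-business-day extension runs from 23 April 2007 to 26 April 2007.
Since 26 April 2007 is a Thursday and not a holiday, the date is unchanged.
The final due date is 26 April 2007.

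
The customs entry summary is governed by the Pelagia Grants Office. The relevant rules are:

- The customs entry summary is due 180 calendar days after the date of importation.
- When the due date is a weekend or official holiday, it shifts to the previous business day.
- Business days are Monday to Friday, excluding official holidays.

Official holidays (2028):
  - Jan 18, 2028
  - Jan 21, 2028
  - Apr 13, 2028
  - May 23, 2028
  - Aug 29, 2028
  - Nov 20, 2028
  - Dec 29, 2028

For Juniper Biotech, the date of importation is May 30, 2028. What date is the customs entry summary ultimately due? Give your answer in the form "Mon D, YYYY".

180 calendar days after May 30, 2028 is Nov 26, 2028.
Nov 26, 2028 is a Sunday, so it moves to the preceding business day, Nov 24, 2028 (Friday).
Final deadline: Nov 24, 2028.

Nov 24, 2028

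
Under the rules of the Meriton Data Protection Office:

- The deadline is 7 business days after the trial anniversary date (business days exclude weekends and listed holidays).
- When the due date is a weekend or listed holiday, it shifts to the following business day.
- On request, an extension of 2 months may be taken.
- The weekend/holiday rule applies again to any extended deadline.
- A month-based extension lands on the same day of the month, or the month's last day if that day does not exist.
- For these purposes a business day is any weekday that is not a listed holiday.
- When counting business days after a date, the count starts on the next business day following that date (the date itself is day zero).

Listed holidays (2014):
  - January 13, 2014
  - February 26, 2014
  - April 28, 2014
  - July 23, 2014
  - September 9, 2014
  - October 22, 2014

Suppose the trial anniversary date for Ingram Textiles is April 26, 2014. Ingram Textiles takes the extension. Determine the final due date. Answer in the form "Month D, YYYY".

July 7, 2014

Counting 7 business days after April 26, 2014 (skipping weekends and listed holidays) reaches May 7, 2014.
Since May 7, 2014 is a Wednesday and not a holiday, the date is unchanged.
The 2 months extension carries May 7, 2014 to July 7, 2014.
July 7, 2014 (Monday) is already a business day.
Deadline: July 7, 2014.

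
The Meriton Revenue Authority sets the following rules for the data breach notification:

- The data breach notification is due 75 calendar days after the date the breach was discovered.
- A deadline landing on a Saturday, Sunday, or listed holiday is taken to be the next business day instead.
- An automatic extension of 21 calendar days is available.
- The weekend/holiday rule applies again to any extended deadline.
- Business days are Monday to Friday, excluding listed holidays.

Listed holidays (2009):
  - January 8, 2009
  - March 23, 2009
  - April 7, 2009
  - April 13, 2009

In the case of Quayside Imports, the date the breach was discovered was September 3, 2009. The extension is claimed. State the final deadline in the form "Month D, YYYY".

December 8, 2009

75 calendar days after September 3, 2009 is November 17, 2009.
Since November 17, 2009 is a Tuesday and not a holiday, the date is unchanged.
Add the 21 calendar-day extension to November 17, 2009: December 8, 2009.
December 8, 2009 is a Tuesday and not a listed holiday, so it stands.
The final due date is December 8, 2009.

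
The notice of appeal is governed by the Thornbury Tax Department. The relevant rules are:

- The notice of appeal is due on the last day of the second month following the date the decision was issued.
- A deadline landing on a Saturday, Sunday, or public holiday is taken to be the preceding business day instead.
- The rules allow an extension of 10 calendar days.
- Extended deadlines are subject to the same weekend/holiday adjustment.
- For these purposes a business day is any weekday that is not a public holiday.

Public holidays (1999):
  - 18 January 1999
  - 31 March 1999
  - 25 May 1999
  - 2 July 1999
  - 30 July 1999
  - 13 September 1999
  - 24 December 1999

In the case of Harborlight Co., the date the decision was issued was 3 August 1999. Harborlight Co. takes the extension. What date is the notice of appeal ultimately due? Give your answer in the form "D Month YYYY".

8 November 1999

2 months after 3 August 1999 is October 1999; that month ends on 31 October 1999.
31 October 1999 falls on a Sunday. Rolling to the preceding business day gives 29 October 1999, a Friday.
With the 10-day extension, 29 October 1999 becomes 8 November 1999.
Since 8 November 1999 is a Monday and not a holiday, the date is unchanged.
The final due date is 8 November 1999.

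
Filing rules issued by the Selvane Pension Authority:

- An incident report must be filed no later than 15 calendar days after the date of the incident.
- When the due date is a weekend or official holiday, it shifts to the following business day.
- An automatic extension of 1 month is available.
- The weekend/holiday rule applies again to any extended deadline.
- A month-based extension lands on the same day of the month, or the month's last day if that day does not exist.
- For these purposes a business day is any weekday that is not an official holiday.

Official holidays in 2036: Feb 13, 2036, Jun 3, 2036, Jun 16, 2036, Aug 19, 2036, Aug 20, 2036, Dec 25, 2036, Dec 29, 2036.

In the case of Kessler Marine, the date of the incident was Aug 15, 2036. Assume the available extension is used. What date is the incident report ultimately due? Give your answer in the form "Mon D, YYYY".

Oct 1, 2036

Adding 15 calendar days to Aug 15, 2036 gives Aug 30, 2036.
Aug 30, 2036 falls on a Saturday. Rolling to the next business day gives Sep 1, 2036, a Monday.
Add 1 month to Sep 1, 2036: Oct 1, 2036.
Oct 1, 2036 is a Wednesday and not a listed holiday, so it stands.
The final due date is Oct 1, 2036.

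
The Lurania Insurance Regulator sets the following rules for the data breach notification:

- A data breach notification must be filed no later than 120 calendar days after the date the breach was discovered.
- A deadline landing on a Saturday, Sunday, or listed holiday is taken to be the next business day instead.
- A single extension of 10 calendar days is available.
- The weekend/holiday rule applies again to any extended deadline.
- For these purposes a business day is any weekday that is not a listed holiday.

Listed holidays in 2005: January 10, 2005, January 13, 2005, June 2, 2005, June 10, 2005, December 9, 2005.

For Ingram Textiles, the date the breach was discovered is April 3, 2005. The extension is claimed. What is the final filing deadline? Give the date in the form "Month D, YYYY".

From April 3, 2005, 120 calendar days later is August 1, 2005.
August 1, 2005 (Monday) is already a business day.
With the 10-day extension, August 1, 2005 becomes August 11, 2005.
August 11, 2005 (Thursday) is already a business day.
So the filing is due August 11, 2005.

August 11, 2005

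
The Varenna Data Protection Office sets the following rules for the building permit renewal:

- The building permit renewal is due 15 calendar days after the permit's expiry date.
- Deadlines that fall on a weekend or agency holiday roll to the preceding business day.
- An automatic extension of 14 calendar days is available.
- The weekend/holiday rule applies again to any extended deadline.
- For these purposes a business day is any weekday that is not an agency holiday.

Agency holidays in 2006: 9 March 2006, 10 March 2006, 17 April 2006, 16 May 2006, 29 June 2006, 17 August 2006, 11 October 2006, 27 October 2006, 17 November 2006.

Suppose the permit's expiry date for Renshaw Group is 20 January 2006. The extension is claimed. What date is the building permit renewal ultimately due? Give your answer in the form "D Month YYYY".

Trigger date 20 January 2006 + 15 calendar days = 4 February 2006.
4 February 2006 is a Saturday, so it moves to the preceding business day, 3 February 2006 (Friday).
Applying the 14-calendar-day extension: 3 February 2006 + 14 days = 17 February 2006.
17 February 2006 is a Friday and not a listed holiday, so it stands.
Final deadline: 17 February 2006.

17 February 2006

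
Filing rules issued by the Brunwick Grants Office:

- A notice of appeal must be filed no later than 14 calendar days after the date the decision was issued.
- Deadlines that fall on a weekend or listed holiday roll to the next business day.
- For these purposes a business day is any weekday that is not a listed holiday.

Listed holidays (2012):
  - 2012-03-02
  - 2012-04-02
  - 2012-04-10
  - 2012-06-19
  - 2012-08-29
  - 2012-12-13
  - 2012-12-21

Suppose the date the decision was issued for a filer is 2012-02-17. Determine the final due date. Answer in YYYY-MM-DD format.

2012-03-05

From 2012-02-17, 14 calendar days later is 2012-03-02.
2012-03-02 is a listed holiday; the next business day is 2012-03-05 (Monday).
Deadline: 2012-03-05.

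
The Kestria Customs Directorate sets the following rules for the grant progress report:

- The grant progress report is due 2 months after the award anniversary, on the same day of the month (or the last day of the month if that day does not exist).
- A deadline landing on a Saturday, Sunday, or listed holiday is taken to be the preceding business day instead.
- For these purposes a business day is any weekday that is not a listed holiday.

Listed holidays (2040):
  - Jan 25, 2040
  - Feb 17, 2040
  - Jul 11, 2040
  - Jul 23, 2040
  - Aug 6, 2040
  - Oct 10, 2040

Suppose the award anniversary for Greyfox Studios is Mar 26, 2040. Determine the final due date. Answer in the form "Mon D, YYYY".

Moving 2 months forward from Mar 26, 2040 on the corresponding day gives May 26, 2040.
Because May 26, 2040 is a Saturday, the deadline becomes May 25, 2040 (Friday).
So the filing is due May 25, 2040.

May 25, 2040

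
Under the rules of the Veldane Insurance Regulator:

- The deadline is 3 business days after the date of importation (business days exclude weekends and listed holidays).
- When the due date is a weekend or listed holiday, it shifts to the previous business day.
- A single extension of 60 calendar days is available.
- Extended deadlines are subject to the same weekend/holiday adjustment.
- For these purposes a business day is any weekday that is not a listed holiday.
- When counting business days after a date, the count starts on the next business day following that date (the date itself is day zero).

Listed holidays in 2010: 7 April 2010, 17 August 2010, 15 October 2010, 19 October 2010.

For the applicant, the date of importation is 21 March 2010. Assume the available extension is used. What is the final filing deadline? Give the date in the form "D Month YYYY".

21 May 2010

Starting the day after 21 March 2010 and counting 3 business days lands on 24 March 2010.
24 March 2010 falls on a Wednesday, which is a business day, so no adjustment is needed.
Add the 60 calendar-day extension to 24 March 2010: 23 May 2010.
23 May 2010 is a Sunday, so it moves to the preceding business day, 21 May 2010 (Friday).
So the filing is due 21 May 2010.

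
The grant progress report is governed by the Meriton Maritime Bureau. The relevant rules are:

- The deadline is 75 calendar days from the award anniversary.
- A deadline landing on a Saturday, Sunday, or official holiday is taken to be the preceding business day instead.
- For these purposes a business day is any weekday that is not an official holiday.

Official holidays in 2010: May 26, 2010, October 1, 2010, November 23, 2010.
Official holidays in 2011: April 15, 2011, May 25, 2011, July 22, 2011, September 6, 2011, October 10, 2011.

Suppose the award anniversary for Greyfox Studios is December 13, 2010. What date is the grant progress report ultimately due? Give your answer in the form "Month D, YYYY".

From December 13, 2010, 75 calendar days later is February 26, 2011.
Because February 26, 2011 is a Saturday, the deadline becomes February 25, 2011 (Friday).
The final due date is February 25, 2011.

February 25, 2011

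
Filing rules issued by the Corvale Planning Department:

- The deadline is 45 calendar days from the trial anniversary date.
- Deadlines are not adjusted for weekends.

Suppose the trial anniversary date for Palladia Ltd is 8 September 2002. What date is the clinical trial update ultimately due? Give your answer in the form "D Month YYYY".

23 October 2002

From 8 September 2002, 45 calendar days later is 23 October 2002.
23 October 2002 falls on a Wednesday. The rules make no weekend/holiday allowance, so it remains 23 October 2002.
Final deadline: 23 October 2002.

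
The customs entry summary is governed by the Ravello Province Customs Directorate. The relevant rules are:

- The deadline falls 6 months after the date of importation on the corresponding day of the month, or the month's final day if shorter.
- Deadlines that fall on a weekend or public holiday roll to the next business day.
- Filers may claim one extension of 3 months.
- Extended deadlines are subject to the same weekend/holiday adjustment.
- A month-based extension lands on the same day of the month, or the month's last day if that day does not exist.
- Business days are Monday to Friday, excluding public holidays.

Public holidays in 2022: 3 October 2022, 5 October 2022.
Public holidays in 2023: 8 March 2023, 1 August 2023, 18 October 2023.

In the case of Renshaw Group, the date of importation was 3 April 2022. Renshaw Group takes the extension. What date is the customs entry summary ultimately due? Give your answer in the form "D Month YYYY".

4 January 2023

Moving 6 months forward from 3 April 2022 on the corresponding day gives 3 October 2022.
3 October 2022 is a listed holiday, so it moves to the next business day, 4 October 2022 (Tuesday).
Applying the 3 months extension: 3 months after 4 October 2022 is 4 January 2023.
4 January 2023 (Wednesday) is already a business day.
The final due date is 4 January 2023.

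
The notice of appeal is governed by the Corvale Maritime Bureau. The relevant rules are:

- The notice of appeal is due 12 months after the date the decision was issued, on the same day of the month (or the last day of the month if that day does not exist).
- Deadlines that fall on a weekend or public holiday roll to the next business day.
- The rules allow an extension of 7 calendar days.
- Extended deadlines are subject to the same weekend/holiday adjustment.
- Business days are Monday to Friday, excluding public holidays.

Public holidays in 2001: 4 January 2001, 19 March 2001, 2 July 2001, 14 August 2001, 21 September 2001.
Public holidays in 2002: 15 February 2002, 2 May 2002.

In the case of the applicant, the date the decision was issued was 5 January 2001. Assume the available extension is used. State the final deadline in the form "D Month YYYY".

12 months from 5 January 2001 is 5 January 2002.
5 January 2002 is a Saturday; the next business day is 7 January 2002 (Monday).
Add the 7 calendar-day extension to 7 January 2002: 14 January 2002.
Since 14 January 2002 is a Monday and not a holiday, the date is unchanged.
The final due date is 14 January 2002.

14 January 2002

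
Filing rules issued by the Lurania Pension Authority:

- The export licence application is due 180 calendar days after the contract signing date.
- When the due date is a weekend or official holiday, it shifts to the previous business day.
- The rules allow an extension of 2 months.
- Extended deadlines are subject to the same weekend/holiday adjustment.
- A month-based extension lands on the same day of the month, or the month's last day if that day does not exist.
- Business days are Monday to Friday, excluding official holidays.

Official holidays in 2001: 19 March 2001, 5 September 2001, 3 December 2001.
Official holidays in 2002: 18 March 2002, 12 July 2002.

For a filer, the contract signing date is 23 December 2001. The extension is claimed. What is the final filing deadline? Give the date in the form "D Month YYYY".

Trigger date 23 December 2001 + 180 calendar days = 21 June 2002.
21 June 2002 falls on a Friday, which is a business day, so no adjustment is needed.
Add 2 months to 21 June 2002: 21 August 2002.
Since 21 August 2002 is a Wednesday and not a holiday, the date is unchanged.
Deadline: 21 August 2002.

21 August 2002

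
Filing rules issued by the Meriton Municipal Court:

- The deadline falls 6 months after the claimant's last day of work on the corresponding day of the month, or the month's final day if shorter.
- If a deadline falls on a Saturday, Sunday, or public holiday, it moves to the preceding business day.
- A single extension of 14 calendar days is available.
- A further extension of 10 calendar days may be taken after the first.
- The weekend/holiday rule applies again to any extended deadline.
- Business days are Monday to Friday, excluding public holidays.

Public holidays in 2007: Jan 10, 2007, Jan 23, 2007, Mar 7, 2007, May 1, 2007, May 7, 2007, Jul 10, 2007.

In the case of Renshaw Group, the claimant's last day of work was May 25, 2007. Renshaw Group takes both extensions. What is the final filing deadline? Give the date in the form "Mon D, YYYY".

6 months after May 25, 2007, on the same day of the month, is Nov 25, 2007.
Nov 25, 2007 falls on a Sunday. Rolling to the preceding business day gives Nov 23, 2007, a Friday.
With the 14-day extension, Nov 23, 2007 becomes Dec 7, 2007.
Dec 7, 2007 (Friday) is already a business day.
The 10-calendar-day extension moves the deadline from Dec 7, 2007 to Dec 17, 2007.
Dec 17, 2007 falls on a Monday, which is a business day, so no adjustment is needed.
The final due date is Dec 17, 2007.

Dec 17, 2007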